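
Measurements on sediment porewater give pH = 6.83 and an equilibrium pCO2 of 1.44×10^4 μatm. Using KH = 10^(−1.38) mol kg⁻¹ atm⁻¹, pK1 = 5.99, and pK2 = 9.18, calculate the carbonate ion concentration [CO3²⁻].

[CO2*] = KH · pCO2 = 10^(−1.38) × 1.44×10^4×10^-6 = 6.003×10^-4 mol/kg
α₀ = 1/(1 + K1/[H⁺] + K1K2/[H⁺]²) = 1/(1 + 10^+0.84 + 10^-1.51) = 0.1258
DIC = [CO2*]/α₀ = 6.003×10^-4 / 0.1258 = 4.772 mmol/kg
[CO3²⁻] = α₂·DIC; α₂ = 0.003888, so [CO3²⁻] = 0.003888 × 4.772 = 0.0186 mmol/kg = 18.6 μmol/kg

[CO3²⁻] = 18.6 μmol/kg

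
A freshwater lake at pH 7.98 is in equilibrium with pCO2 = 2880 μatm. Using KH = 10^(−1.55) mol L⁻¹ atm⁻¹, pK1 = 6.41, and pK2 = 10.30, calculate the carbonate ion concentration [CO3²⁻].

[CO3²⁻] = 14.4 μmol/L

[CO2*] = KH · pCO2 = 10^(−1.55) × 2880×10^-6 = 8.117×10^-5 mol/L
α₀ = 1/(1 + K1/[H⁺] + K1K2/[H⁺]²) = 1/(1 + 10^+1.57 + 10^-0.75) = 0.02609
DIC = [CO2*]/α₀ = 8.117×10^-5 / 0.02609 = 3.111 mmol/L
[CO3²⁻] = α₂·DIC; α₂ = 0.004639, so [CO3²⁻] = 0.004639 × 3.111 = 0.0144 mmol/L = 14.4 μmol/L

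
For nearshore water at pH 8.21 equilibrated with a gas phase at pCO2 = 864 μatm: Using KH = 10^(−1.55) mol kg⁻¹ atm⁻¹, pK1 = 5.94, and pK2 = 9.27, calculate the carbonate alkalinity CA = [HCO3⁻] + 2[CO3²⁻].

CA = 5.32 mmol/kg

[CO2*] = KH · pCO2 = 10^(−1.55) × 864×10^-6 = 2.435×10^-5 mol/kg
α₀ = 1/(1 + K1/[H⁺] + K1K2/[H⁺]²) = 1/(1 + 10^+2.27 + 10^+1.21) = 0.004916
DIC = [CO2*]/α₀ = 2.435×10^-5 / 0.004916 = 4.954 mmol/kg
CA = (α₁ + 2α₂)·DIC = (0.9154 + 2×0.07972) × 4.954 = 5.32 mmol/kg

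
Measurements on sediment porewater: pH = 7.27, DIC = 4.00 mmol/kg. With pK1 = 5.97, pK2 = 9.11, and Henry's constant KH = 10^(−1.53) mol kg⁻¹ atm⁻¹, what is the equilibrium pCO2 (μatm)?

α₀ = 1 / (1 + K1/[H⁺] + K1K2/[H⁺]²) = 1 / (1 + 10^+1.30 + 10^-0.54)
   = 1 / (1 + 19.953 + 0.28840) = 1/21.241 = 0.04708
[CO2*] = α₀ × DIC = 0.04708 × 4.00 = 0.1883 mmol/kg
pCO2 = [CO2*]/KH = 1.883×10^-4 / 2.951×10^-2 = 6380 μatm

pCO2 = 6380 μatm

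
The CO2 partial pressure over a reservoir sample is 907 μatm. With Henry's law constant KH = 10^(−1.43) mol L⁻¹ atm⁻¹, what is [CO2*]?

[CO2*] = 33.7 μmol/L

KH = 10^(−1.43) = 3.715×10^-2 mol L⁻¹ atm⁻¹
[CO2*] = KH · pCO2 = 3.715×10^-2 × 907×10^-6 atm = 3.37×10^-5 mol/L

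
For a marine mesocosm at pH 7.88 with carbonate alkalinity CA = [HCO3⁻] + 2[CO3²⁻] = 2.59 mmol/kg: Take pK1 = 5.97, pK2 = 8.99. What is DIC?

CA = [HCO3⁻] + 2[CO3²⁻] = (α₁ + 2α₂)·DIC
At pH 7.88: [H⁺]/K1 = 10^-1.91 = 0.012303, K2/[H⁺] = 10^-1.11 = 0.077625
α₁ = 1/(1 + 0.012303 + 0.077625) = 1/1.0899 = 0.9175; α₂ = α₁·K2/[H⁺] = 0.07122
α₁ + 2α₂ = 1.0599
DIC = CA / (α₁ + 2α₂) = 2.59 / 1.0599 = 2.44 mmol/kg

DIC = 2.44 mmol/kg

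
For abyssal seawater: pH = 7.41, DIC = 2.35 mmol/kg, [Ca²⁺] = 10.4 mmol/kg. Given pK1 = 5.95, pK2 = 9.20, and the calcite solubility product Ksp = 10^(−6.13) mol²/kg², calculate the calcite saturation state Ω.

α₂ = 1 / (1 + [H⁺]/K2 + [H⁺]²/(K1K2)) = 1 / (1 + 10^+1.79 + 10^+0.33)
   = 1 / (1 + 61.660 + 2.1380) = 1/64.797 = 0.01543
[CO3²⁻] = α₂ × DIC = 0.01543 × 2.35 = 0.03627 mmol/kg
Ksp = 10^(−6.13) = 7.413×10^-7
Ω = [Ca²⁺][CO3²⁻]/Ksp = (10.4×10^-3)(3.627×10^-5) / 7.413×10^-7 = 0.509

Ω = 0.509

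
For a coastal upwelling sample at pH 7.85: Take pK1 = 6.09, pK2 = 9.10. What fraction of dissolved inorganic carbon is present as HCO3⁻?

α₁ = 1 / (1 + [H⁺]/K1 + K2/[H⁺]) = 1 / (1 + 10^-1.76 + 10^-1.25)
   = 1 / (1 + 0.017378 + 0.056234) = 1/1.0736 = 0.9314

α₁ = 0.931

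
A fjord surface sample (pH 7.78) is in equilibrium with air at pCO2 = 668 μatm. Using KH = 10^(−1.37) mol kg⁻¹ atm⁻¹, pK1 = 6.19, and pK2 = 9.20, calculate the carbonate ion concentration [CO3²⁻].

[CO2*] = KH · pCO2 = 10^(−1.37) × 668×10^-6 = 2.850×10^-5 mol/kg
α₀ = 1/(1 + K1/[H⁺] + K1K2/[H⁺]²) = 1/(1 + 10^+1.59 + 10^+0.17) = 0.02416
DIC = [CO2*]/α₀ = 2.850×10^-5 / 0.02416 = 1.179 mmol/kg
[CO3²⁻] = α₂·DIC; α₂ = 0.03574, so [CO3²⁻] = 0.03574 × 1.179 = 0.0421 mmol/kg

[CO3²⁻] = 0.0421 mmol/kg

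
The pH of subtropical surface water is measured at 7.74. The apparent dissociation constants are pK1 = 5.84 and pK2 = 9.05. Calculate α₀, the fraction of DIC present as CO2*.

α₀ = 1 / (1 + K1/[H⁺] + K1K2/[H⁺]²) = 1 / (1 + 10^+1.90 + 10^+0.59)
   = 1 / (1 + 79.433 + 3.8905) = 1/84.323 = 0.01186

α₀ = 0.0119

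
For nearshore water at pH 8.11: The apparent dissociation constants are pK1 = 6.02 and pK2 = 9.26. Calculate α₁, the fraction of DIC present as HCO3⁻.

α₁ = 1 / (1 + [H⁺]/K1 + K2/[H⁺]) = 1 / (1 + 10^-2.09 + 10^-1.15)
   = 1 / (1 + 0.0081283 + 0.070795) = 1/1.0789 = 0.9269

α₁ = 0.927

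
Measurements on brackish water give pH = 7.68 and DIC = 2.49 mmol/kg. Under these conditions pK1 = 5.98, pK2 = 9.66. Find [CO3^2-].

α₂ = 1 / (1 + [H⁺]/K2 + [H⁺]²/(K1K2)) = 1 / (1 + 10^+1.98 + 10^+0.28)
   = 1 / (1 + 95.499 + 1.9055) = 1/98.405 = 0.01016
[CO3²⁻] = α₂ × DIC = 0.01016 × 2.49 = 0.0253 mmol/kg

[CO3²⁻] = 0.0253 mmol/kg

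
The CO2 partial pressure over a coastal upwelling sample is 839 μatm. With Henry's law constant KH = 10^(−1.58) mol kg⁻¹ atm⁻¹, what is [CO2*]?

[CO2*] = 22.1 μmol/kg

KH = 10^(−1.58) = 2.630×10^-2 mol kg⁻¹ atm⁻¹
[CO2*] = KH · pCO2 = 2.630×10^-2 × 839×10^-6 atm = 2.21×10^-5 mol/kg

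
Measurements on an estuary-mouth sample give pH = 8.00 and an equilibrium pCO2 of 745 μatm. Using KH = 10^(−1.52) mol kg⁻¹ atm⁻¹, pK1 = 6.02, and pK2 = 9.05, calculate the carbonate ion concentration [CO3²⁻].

[CO2*] = KH · pCO2 = 10^(−1.52) × 745×10^-6 = 2.250×10^-5 mol/kg
α₀ = 1/(1 + K1/[H⁺] + K1K2/[H⁺]²) = 1/(1 + 10^+1.98 + 10^+0.93) = 0.009523
DIC = [CO2*]/α₀ = 2.250×10^-5 / 0.009523 = 2.363 mmol/kg
[CO3²⁻] = α₂·DIC; α₂ = 0.08105, so [CO3²⁻] = 0.08105 × 2.363 = 0.191 mmol/kg

[CO3²⁻] = 0.191 mmol/kg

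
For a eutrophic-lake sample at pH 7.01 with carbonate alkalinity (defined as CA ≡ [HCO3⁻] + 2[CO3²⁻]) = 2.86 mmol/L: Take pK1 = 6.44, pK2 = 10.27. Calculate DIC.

DIC = 3.63 mmol/L

CA = [HCO3⁻] + 2[CO3²⁻] = (α₁ + 2α₂)·DIC
At pH 7.01: [H⁺]/K1 = 10^-0.57 = 0.26915, K2/[H⁺] = 10^-3.26 = 0.00054954
α₁ = 1/(1 + 0.26915 + 0.00054954) = 1/1.2697 = 0.7876; α₂ = α₁·K2/[H⁺] = 0.0004328
α₁ + 2α₂ = 0.7885
DIC = CA / (α₁ + 2α₂) = 2.86 / 0.7885 = 3.63 mmol/L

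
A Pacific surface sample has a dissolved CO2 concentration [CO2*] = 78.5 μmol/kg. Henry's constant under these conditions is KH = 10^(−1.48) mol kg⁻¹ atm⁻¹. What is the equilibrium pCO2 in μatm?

KH = 10^(−1.48) = 3.311×10^-2 mol kg⁻¹ atm⁻¹
pCO2 = [CO2*]/KH = 78.5×10^-6 / 3.311×10^-2 = 2.37×10^-3 atm = 2370 μatm

pCO2 = 2370 μatm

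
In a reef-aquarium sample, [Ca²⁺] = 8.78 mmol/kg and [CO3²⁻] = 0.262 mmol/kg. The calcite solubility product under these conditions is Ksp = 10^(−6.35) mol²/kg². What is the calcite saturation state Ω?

Ksp = 10^(−6.35) = 4.467×10^-7
Ω = [Ca²⁺][CO3²⁻]/Ksp = (8.78×10^-3)(0.262×10^-3) / 4.467×10^-7 = 5.15

Ω = 5.15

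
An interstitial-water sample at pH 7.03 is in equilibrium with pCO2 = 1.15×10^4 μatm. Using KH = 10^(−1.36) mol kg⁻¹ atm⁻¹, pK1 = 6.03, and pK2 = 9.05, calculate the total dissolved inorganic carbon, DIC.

DIC = 5.57 mmol/kg

[CO2*] = KH · pCO2 = 10^(−1.36) × 1.15×10^4×10^-6 = 5.020×10^-4 mol/kg
α₀ = 1/(1 + K1/[H⁺] + K1K2/[H⁺]²) = 1/(1 + 10^+1.00 + 10^-1.02) = 0.09013
DIC = [CO2*]/α₀ = 5.020×10^-4 / 0.09013 = 5.57 mmol/kg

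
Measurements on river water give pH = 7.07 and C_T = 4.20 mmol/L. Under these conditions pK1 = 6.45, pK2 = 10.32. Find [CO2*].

α₀ = 1 / (1 + K1/[H⁺] + K1K2/[H⁺]²) = 1 / (1 + 10^+0.62 + 10^-2.63)
   = 1 / (1 + 4.1687 + 0.0023442) = 1/5.1710 = 0.1934
[CO2*] = α₀ × DIC = 0.1934 × 4.20 = 0.812 mmol/L

[CO2*] = 0.812 mmol/L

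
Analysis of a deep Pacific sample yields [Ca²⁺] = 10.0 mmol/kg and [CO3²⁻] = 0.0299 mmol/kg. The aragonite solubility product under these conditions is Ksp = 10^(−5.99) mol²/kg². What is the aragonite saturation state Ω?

Ksp = 10^(−5.99) = 1.023×10^-6
Ω = [Ca²⁺][CO3²⁻]/Ksp = (10.0×10^-3)(0.0299×10^-3) / 1.023×10^-6 = 0.292

Ω = 0.292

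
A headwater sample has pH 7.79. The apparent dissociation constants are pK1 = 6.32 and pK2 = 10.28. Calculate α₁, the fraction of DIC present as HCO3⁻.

α₁ = 0.964

α₁ = 1 / (1 + [H⁺]/K1 + K2/[H⁺]) = 1 / (1 + 10^-1.47 + 10^-2.49)
   = 1 / (1 + 0.033884 + 0.0032359) = 1/1.0371 = 0.9642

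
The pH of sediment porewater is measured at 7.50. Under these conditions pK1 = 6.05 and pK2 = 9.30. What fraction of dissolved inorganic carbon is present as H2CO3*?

α₀ = 1 / (1 + K1/[H⁺] + K1K2/[H⁺]²) = 1 / (1 + 10^+1.45 + 10^-0.35)
   = 1 / (1 + 28.184 + 0.44668) = 1/29.631 = 0.03375

α₀ = 0.0337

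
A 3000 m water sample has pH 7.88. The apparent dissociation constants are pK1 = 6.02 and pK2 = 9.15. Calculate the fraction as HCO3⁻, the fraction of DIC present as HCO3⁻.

α₁ = 0.937

α₁ = 1 / (1 + [H⁺]/K1 + K2/[H⁺]) = 1 / (1 + 10^-1.86 + 10^-1.27)
   = 1 / (1 + 0.013804 + 0.053703) = 1/1.0675 = 0.9368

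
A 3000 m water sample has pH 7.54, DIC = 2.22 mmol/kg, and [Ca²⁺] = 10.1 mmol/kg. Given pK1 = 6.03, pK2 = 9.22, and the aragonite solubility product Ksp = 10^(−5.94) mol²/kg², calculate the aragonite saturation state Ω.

Ω = 0.388

α₂ = 1 / (1 + [H⁺]/K2 + [H⁺]²/(K1K2)) = 1 / (1 + 10^+1.68 + 10^+0.17)
   = 1 / (1 + 47.863 + 1.4791) = 1/50.342 = 0.01986
[CO3²⁻] = α₂ × DIC = 0.01986 × 2.22 = 0.04410 mmol/kg
Ksp = 10^(−5.94) = 1.148×10^-6
Ω = [Ca²⁺][CO3²⁻]/Ksp = (10.1×10^-3)(4.410×10^-5) / 1.148×10^-6 = 0.388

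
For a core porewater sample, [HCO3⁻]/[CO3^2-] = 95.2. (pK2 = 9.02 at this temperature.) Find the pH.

pH = 7.04

From K2 = [H⁺][CO3^2-]/[HCO3⁻]:  pH = pK2 − log₁₀([HCO3⁻]/[CO3^2-])
log₁₀(95.2) = +1.979
pH = 9.02 − (+1.979) = 7.04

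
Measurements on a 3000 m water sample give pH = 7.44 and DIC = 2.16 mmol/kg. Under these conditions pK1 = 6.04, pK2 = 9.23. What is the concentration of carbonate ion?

α₂ = 1 / (1 + [H⁺]/K2 + [H⁺]²/(K1K2)) = 1 / (1 + 10^+1.79 + 10^+0.39)
   = 1 / (1 + 61.660 + 2.4547) = 1/65.114 = 0.01536
[CO3²⁻] = α₂ × DIC = 0.01536 × 2.16 = 0.0332 mmol/kg

[CO3²⁻] = 0.0332 mmol/kg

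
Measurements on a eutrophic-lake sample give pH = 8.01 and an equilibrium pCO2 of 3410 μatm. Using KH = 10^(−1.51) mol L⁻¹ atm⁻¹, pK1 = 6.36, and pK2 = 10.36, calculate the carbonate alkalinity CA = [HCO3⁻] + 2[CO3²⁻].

CA = 4.75 mmol/L

[CO2*] = KH · pCO2 = 10^(−1.51) × 3410×10^-6 = 1.054×10^-4 mol/L
α₀ = 1/(1 + K1/[H⁺] + K1K2/[H⁺]²) = 1/(1 + 10^+1.65 + 10^-0.70) = 0.02180
DIC = [CO2*]/α₀ = 1.054×10^-4 / 0.02180 = 4.834 mmol/L
CA = (α₁ + 2α₂)·DIC = (0.9738 + 2×0.004350) × 4.834 = 4.75 mmol/L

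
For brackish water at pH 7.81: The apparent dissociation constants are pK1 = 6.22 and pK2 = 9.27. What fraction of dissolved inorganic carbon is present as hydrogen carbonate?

α₁ = 1 / (1 + [H⁺]/K1 + K2/[H⁺]) = 1 / (1 + 10^-1.59 + 10^-1.46)
   = 1 / (1 + 0.025704 + 0.034674) = 1/1.0604 = 0.9431

α₁ = 0.943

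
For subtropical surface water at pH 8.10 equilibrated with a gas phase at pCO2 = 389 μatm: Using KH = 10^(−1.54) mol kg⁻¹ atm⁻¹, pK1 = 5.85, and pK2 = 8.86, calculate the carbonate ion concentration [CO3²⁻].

[CO2*] = KH · pCO2 = 10^(−1.54) × 389×10^-6 = 1.122×10^-5 mol/kg
α₀ = 1/(1 + K1/[H⁺] + K1K2/[H⁺]²) = 1/(1 + 10^+2.25 + 10^+1.49) = 0.004768
DIC = [CO2*]/α₀ = 1.122×10^-5 / 0.004768 = 2.353 mmol/kg
[CO3²⁻] = α₂·DIC; α₂ = 0.1473, so [CO3²⁻] = 0.1473 × 2.353 = 0.347 mmol/kg

[CO3²⁻] = 0.347 mmol/kg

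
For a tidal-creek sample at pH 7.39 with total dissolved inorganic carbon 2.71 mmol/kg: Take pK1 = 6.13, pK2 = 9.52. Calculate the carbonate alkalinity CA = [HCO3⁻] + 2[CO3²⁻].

CA = 2.59 mmol/kg

CA = [HCO3⁻] + 2[CO3²⁻] = (α₁ + 2α₂)·DIC
At pH 7.39: [H⁺]/K1 = 10^-1.26 = 0.054954, K2/[H⁺] = 10^-2.13 = 0.0074131
α₁ = 1/(1 + 0.054954 + 0.0074131) = 1/1.0624 = 0.9413; α₂ = α₁·K2/[H⁺] = 0.006978
α₁ + 2α₂ = 0.9552
CA = 0.9552 × 2.71 = 2.59 mmol/kg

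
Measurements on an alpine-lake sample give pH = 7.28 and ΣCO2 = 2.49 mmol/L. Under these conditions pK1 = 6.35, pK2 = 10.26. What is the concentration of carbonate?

α₂ = 1 / (1 + [H⁺]/K2 + [H⁺]²/(K1K2)) = 1 / (1 + 10^+2.98 + 10^+2.05)
   = 1 / (1 + 954.99 + 112.20) = 1/1068.2 = 0.0009362
[CO3²⁻] = α₂ × DIC = 0.0009362 × 2.49 = 0.00233 mmol/L = 2.33 μmol/L

[CO3²⁻] = 2.33 μmol/L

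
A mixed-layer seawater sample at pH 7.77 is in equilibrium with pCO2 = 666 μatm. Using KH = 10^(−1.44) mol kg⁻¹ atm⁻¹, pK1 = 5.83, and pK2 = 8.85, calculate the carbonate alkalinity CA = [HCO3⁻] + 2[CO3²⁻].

CA = 2.46 mmol/kg

[CO2*] = KH · pCO2 = 10^(−1.44) × 666×10^-6 = 2.418×10^-5 mol/kg
α₀ = 1/(1 + K1/[H⁺] + K1K2/[H⁺]²) = 1/(1 + 10^+1.94 + 10^+0.86) = 0.01049
DIC = [CO2*]/α₀ = 2.418×10^-5 / 0.01049 = 2.305 mmol/kg
CA = (α₁ + 2α₂)·DIC = (0.9135 + 2×0.07598) × 2.305 = 2.46 mmol/kg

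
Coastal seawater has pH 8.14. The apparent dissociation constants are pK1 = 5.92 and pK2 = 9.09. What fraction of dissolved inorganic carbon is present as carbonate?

α₂ = 1 / (1 + [H⁺]/K2 + [H⁺]²/(K1K2)) = 1 / (1 + 10^+0.95 + 10^-1.27)
   = 1 / (1 + 8.9125 + 0.053703) = 1/9.9662 = 0.1003

α₂ = 0.100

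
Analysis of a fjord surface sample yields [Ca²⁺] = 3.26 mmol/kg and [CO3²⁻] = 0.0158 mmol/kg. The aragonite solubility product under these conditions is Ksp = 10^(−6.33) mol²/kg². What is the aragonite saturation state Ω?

Ksp = 10^(−6.33) = 4.677×10^-7
Ω = [Ca²⁺][CO3²⁻]/Ksp = (3.26×10^-3)(0.0158×10^-3) / 4.677×10^-7 = 0.110

Ω = 0.110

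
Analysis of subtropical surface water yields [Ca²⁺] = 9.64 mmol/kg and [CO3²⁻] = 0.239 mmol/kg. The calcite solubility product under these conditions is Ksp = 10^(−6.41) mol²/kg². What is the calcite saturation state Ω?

Ω = 5.92

Ksp = 10^(−6.41) = 3.890×10^-7
Ω = [Ca²⁺][CO3²⁻]/Ksp = (9.64×10^-3)(0.239×10^-3) / 3.890×10^-7 = 5.92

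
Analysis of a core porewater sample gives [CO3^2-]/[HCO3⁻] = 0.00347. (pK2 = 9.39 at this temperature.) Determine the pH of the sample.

From K2 = [H⁺][CO3^2-]/[HCO3⁻]:  pH = pK2 + log₁₀([CO3^2-]/[HCO3⁻])
log₁₀(0.00347) = -2.460
pH = 9.39 + (-2.460) = 6.93

pH = 6.93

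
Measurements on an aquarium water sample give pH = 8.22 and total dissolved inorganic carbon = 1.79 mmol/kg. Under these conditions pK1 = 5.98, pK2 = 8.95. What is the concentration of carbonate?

[CO3²⁻] = 0.280 mmol/kg

α₂ = 1 / (1 + [H⁺]/K2 + [H⁺]²/(K1K2)) = 1 / (1 + 10^+0.73 + 10^-1.51)
   = 1 / (1 + 5.3703 + 0.030903) = 1/6.4012 = 0.1562
[CO3²⁻] = α₂ × DIC = 0.1562 × 1.79 = 0.280 mmol/kg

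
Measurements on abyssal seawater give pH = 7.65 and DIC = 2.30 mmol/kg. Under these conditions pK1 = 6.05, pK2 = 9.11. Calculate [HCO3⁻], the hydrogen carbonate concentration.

[HCO3⁻] = 2.17 mmol/kg

α₁ = 1 / (1 + [H⁺]/K1 + K2/[H⁺]) = 1 / (1 + 10^-1.60 + 10^-1.46)
   = 1 / (1 + 0.025119 + 0.034674) = 1/1.0598 = 0.9436
[HCO3⁻] = α₁ × DIC = 0.9436 × 2.30 = 2.17 mmol/kg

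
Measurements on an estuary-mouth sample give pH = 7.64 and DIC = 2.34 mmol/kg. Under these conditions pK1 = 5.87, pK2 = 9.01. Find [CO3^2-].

[CO3²⁻] = 0.0942 mmol/kg

α₂ = 1 / (1 + [H⁺]/K2 + [H⁺]²/(K1K2)) = 1 / (1 + 10^+1.37 + 10^-0.40)
   = 1 / (1 + 23.442 + 0.39811) = 1/24.840 = 0.04026
[CO3²⁻] = α₂ × DIC = 0.04026 × 2.34 = 0.0942 mmol/kg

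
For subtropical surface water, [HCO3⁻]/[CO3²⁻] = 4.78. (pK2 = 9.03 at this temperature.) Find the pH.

From K2 = [H⁺][CO3²⁻]/[HCO3⁻]:  pH = pK2 − log₁₀([HCO3⁻]/[CO3²⁻])
log₁₀(4.78) = +0.679
pH = 9.03 − (+0.679) = 8.35

pH = 8.35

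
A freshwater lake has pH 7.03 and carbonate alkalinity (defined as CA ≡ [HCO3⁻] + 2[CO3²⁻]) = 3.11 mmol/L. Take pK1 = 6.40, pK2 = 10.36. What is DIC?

DIC = 3.84 mmol/L

CA = [HCO3⁻] + 2[CO3²⁻] = (α₁ + 2α₂)·DIC
At pH 7.03: [H⁺]/K1 = 10^-0.63 = 0.23442, K2/[H⁺] = 10^-3.33 = 0.00046774
α₁ = 1/(1 + 0.23442 + 0.00046774) = 1/1.2349 = 0.8098; α₂ = α₁·K2/[H⁺] = 0.0003788
α₁ + 2α₂ = 0.8105
DIC = CA / (α₁ + 2α₂) = 3.11 / 0.8105 = 3.84 mmol/L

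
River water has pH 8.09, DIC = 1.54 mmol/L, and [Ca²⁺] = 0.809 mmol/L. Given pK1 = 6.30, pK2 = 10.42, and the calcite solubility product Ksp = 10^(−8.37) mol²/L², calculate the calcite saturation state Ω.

α₂ = 1 / (1 + [H⁺]/K2 + [H⁺]²/(K1K2)) = 1 / (1 + 10^+2.33 + 10^+0.54)
   = 1 / (1 + 213.80 + 3.4674) = 1/218.26 = 0.004582
[CO3²⁻] = α₂ × DIC = 0.004582 × 1.54 = 0.007056 mmol/L = 7.056 μmol/L
Ksp = 10^(−8.37) = 4.266×10^-9
Ω = [Ca²⁺][CO3²⁻]/Ksp = (0.809×10^-3)(7.056×10^-6) / 4.266×10^-9 = 1.34

Ω = 1.34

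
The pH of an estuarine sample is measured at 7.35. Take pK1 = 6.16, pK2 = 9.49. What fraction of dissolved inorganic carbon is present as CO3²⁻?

α₂ = 0.00676

α₂ = 1 / (1 + [H⁺]/K2 + [H⁺]²/(K1K2)) = 1 / (1 + 10^+2.14 + 10^+0.95)
   = 1 / (1 + 138.04 + 8.9125) = 1/147.95 = 0.006759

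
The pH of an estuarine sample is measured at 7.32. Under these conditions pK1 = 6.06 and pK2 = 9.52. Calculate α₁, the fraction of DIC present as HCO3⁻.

α₁ = 0.942

α₁ = 1 / (1 + [H⁺]/K1 + K2/[H⁺]) = 1 / (1 + 10^-1.26 + 10^-2.20)
   = 1 / (1 + 0.054954 + 0.0063096) = 1/1.0613 = 0.9423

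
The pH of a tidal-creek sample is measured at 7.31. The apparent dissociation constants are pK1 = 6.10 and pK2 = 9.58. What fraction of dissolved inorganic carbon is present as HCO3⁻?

α₁ = 0.937

α₁ = 1 / (1 + [H⁺]/K1 + K2/[H⁺]) = 1 / (1 + 10^-1.21 + 10^-2.27)
   = 1 / (1 + 0.061660 + 0.0053703) = 1/1.0670 = 0.9372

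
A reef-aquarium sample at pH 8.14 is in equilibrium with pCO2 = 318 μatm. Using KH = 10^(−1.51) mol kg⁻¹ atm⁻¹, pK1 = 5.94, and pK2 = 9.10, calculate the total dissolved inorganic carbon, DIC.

DIC = 1.74 mmol/kg

[CO2*] = KH · pCO2 = 10^(−1.51) × 318×10^-6 = 9.827×10^-6 mol/kg
α₀ = 1/(1 + K1/[H⁺] + K1K2/[H⁺]²) = 1/(1 + 10^+2.20 + 10^+1.24) = 0.005654
DIC = [CO2*]/α₀ = 9.827×10^-6 / 0.005654 = 1.74 mmol/kg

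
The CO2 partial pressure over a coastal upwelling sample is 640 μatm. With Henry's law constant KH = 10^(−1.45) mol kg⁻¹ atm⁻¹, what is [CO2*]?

KH = 10^(−1.45) = 3.548×10^-2 mol kg⁻¹ atm⁻¹
[CO2*] = KH · pCO2 = 3.548×10^-2 × 640×10^-6 atm = 2.27×10^-5 mol/kg

[CO2*] = 22.7 μmol/kg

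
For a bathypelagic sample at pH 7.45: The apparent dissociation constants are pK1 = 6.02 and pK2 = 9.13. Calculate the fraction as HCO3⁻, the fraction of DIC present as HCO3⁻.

α₁ = 0.945

α₁ = 1 / (1 + [H⁺]/K1 + K2/[H⁺]) = 1 / (1 + 10^-1.43 + 10^-1.68)
   = 1 / (1 + 0.037154 + 0.020893) = 1/1.0580 = 0.9451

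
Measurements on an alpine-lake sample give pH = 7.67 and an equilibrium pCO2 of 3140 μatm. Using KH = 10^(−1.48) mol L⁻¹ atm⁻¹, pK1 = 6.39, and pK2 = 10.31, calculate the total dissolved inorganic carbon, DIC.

DIC = 2.09 mmol/L

[CO2*] = KH · pCO2 = 10^(−1.48) × 3140×10^-6 = 1.040×10^-4 mol/L
α₀ = 1/(1 + K1/[H⁺] + K1K2/[H⁺]²) = 1/(1 + 10^+1.28 + 10^-1.36) = 0.04976
DIC = [CO2*]/α₀ = 1.040×10^-4 / 0.04976 = 2.09 mmol/L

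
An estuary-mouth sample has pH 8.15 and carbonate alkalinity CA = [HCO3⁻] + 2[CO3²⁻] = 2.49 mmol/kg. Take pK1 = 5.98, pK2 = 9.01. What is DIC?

DIC = 2.23 mmol/kg

CA = [HCO3⁻] + 2[CO3²⁻] = (α₁ + 2α₂)·DIC
At pH 8.15: [H⁺]/K1 = 10^-2.17 = 0.0067608, K2/[H⁺] = 10^-0.86 = 0.13804
α₁ = 1/(1 + 0.0067608 + 0.13804) = 1/1.1448 = 0.8735; α₂ = α₁·K2/[H⁺] = 0.1206
α₁ + 2α₂ = 1.1147
DIC = CA / (α₁ + 2α₂) = 2.49 / 1.1147 = 2.23 mmol/kg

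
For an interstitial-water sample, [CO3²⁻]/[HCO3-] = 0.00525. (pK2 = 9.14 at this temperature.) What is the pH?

From K2 = [H⁺][CO3²⁻]/[HCO3-]:  pH = pK2 + log₁₀([CO3²⁻]/[HCO3-])
log₁₀(0.00525) = -2.280
pH = 9.14 + (-2.280) = 6.86

pH = 6.86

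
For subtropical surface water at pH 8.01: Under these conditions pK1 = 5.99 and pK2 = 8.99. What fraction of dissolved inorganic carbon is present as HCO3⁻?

α₁ = 1 / (1 + [H⁺]/K1 + K2/[H⁺]) = 1 / (1 + 10^-2.02 + 10^-0.98)
   = 1 / (1 + 0.0095499 + 0.10471) = 1/1.1143 = 0.8975

α₁ = 0.897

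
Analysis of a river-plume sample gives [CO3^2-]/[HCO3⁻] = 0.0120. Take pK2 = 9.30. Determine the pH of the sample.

pH = 7.38

From K2 = [H⁺][CO3^2-]/[HCO3⁻]:  pH = pK2 + log₁₀([CO3^2-]/[HCO3⁻])
log₁₀(0.0120) = -1.921
pH = 9.30 + (-1.921) = 7.38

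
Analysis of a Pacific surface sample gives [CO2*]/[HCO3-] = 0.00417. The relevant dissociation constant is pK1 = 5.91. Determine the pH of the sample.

From K1 = [H⁺][HCO3-]/[CO2*]:  pH = pK1 − log₁₀([CO2*]/[HCO3-])
log₁₀(0.00417) = -2.380
pH = 5.91 − (-2.380) = 8.29

pH = 8.29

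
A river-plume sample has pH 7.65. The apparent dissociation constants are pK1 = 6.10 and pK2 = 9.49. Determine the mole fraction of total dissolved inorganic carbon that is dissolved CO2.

α₀ = 1 / (1 + K1/[H⁺] + K1K2/[H⁺]²) = 1 / (1 + 10^+1.55 + 10^-0.29)
   = 1 / (1 + 35.481 + 0.51286) = 1/36.994 = 0.02703

α₀ = 0.0270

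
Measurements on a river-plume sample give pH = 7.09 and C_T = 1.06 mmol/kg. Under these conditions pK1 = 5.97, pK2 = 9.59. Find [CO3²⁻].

α₂ = 1 / (1 + [H⁺]/K2 + [H⁺]²/(K1K2)) = 1 / (1 + 10^+2.50 + 10^+1.38)
   = 1 / (1 + 316.23 + 23.988) = 1/341.22 = 0.002931
[CO3²⁻] = α₂ × DIC = 0.002931 × 1.06 = 0.00311 mmol/kg = 3.11 μmol/kg

[CO3²⁻] = 3.11 μmol/kg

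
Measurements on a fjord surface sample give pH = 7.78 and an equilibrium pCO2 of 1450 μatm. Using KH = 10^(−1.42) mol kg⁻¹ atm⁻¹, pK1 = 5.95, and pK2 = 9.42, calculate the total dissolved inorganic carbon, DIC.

[CO2*] = KH · pCO2 = 10^(−1.42) × 1450×10^-6 = 5.513×10^-5 mol/kg
α₀ = 1/(1 + K1/[H⁺] + K1K2/[H⁺]²) = 1/(1 + 10^+1.83 + 10^+0.19) = 0.01425
DIC = [CO2*]/α₀ = 5.513×10^-5 / 0.01425 = 3.87 mmol/kg

DIC = 3.87 mmol/kg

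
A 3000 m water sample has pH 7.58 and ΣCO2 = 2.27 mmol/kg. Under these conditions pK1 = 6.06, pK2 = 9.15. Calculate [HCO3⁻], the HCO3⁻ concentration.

α₁ = 1 / (1 + [H⁺]/K1 + K2/[H⁺]) = 1 / (1 + 10^-1.52 + 10^-1.57)
   = 1 / (1 + 0.030200 + 0.026915) = 1/1.0571 = 0.9460
[HCO3⁻] = α₁ × DIC = 0.9460 × 2.27 = 2.15 mmol/kg

[HCO3⁻] = 2.15 mmol/kg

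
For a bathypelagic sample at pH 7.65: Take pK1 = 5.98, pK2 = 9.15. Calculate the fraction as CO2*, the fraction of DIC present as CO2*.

α₀ = 1 / (1 + K1/[H⁺] + K1K2/[H⁺]²) = 1 / (1 + 10^+1.67 + 10^+0.17)
   = 1 / (1 + 46.774 + 1.4791) = 1/49.253 = 0.02030

α₀ = 0.0203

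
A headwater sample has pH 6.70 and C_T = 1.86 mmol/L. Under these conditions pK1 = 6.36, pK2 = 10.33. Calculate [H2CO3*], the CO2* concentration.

α₀ = 1 / (1 + K1/[H⁺] + K1K2/[H⁺]²) = 1 / (1 + 10^+0.34 + 10^-3.29)
   = 1 / (1 + 2.1878 + 0.00051286) = 1/3.1883 = 0.3136
[CO2*] = α₀ × DIC = 0.3136 × 1.86 = 0.583 mmol/L

[CO2*] = 0.583 mmol/L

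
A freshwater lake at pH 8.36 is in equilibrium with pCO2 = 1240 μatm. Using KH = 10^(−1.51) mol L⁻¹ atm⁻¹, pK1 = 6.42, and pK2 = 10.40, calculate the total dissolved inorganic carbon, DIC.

[CO2*] = KH · pCO2 = 10^(−1.51) × 1240×10^-6 = 3.832×10^-5 mol/L
α₀ = 1/(1 + K1/[H⁺] + K1K2/[H⁺]²) = 1/(1 + 10^+1.94 + 10^-0.10) = 0.01125
DIC = [CO2*]/α₀ = 3.832×10^-5 / 0.01125 = 3.41 mmol/L

DIC = 3.41 mmol/L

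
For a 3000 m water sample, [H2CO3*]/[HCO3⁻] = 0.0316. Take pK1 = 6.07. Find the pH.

pH = 7.57

From K1 = [H⁺][HCO3⁻]/[H2CO3*]:  pH = pK1 − log₁₀([H2CO3*]/[HCO3⁻])
log₁₀(0.0316) = -1.500
pH = 6.07 − (-1.500) = 7.57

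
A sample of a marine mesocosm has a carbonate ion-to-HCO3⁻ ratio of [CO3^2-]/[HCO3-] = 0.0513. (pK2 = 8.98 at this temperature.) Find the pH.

pH = 7.69

From K2 = [H⁺][CO3^2-]/[HCO3-]:  pH = pK2 + log₁₀([CO3^2-]/[HCO3-])
log₁₀(0.0513) = -1.290
pH = 8.98 + (-1.290) = 7.69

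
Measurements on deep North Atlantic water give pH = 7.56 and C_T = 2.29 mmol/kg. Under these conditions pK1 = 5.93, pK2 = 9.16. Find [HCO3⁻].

α₁ = 1 / (1 + [H⁺]/K1 + K2/[H⁺]) = 1 / (1 + 10^-1.63 + 10^-1.60)
   = 1 / (1 + 0.023442 + 0.025119) = 1/1.0486 = 0.9537
[HCO3⁻] = α₁ × DIC = 0.9537 × 2.29 = 2.18 mmol/kg

[HCO3⁻] = 2.18 mmol/kg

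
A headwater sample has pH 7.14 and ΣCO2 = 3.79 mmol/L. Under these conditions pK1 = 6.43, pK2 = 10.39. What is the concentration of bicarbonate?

α₁ = 1 / (1 + [H⁺]/K1 + K2/[H⁺]) = 1 / (1 + 10^-0.71 + 10^-3.25)
   = 1 / (1 + 0.19498 + 0.00056234) = 1/1.1955 = 0.8364
[HCO3⁻] = α₁ × DIC = 0.8364 × 3.79 = 3.17 mmol/L

[HCO3⁻] = 3.17 mmol/L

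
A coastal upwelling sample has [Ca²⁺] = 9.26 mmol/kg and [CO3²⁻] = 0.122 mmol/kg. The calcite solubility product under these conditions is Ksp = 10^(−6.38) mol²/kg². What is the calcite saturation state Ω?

Ω = 2.71

Ksp = 10^(−6.38) = 4.169×10^-7
Ω = [Ca²⁺][CO3²⁻]/Ksp = (9.26×10^-3)(0.122×10^-3) / 4.169×10^-7 = 2.71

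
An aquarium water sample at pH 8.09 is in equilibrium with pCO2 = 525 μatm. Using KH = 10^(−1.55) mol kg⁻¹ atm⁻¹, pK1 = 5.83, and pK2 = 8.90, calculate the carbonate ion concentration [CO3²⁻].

[CO3²⁻] = 0.417 mmol/kg

[CO2*] = KH · pCO2 = 10^(−1.55) × 525×10^-6 = 1.480×10^-5 mol/kg
α₀ = 1/(1 + K1/[H⁺] + K1K2/[H⁺]²) = 1/(1 + 10^+2.26 + 10^+1.45) = 0.004736
DIC = [CO2*]/α₀ = 1.480×10^-5 / 0.004736 = 3.124 mmol/kg
[CO3²⁻] = α₂·DIC; α₂ = 0.1335, so [CO3²⁻] = 0.1335 × 3.124 = 0.417 mmol/kg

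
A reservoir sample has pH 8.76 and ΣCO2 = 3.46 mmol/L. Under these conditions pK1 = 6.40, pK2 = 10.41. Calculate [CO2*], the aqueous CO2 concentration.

[CO2*] = 14.7 μmol/L

α₀ = 1 / (1 + K1/[H⁺] + K1K2/[H⁺]²) = 1 / (1 + 10^+2.36 + 10^+0.71)
   = 1 / (1 + 229.09 + 5.1286) = 1/235.22 = 0.004251
[CO2*] = α₀ × DIC = 0.004251 × 3.46 = 0.0147 mmol/L = 14.7 μmol/L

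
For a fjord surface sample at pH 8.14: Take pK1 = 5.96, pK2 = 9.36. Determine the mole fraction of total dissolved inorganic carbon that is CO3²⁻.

α₂ = 0.0565

α₂ = 1 / (1 + [H⁺]/K2 + [H⁺]²/(K1K2)) = 1 / (1 + 10^+1.22 + 10^-0.96)
   = 1 / (1 + 16.596 + 0.10965) = 1/17.706 = 0.05648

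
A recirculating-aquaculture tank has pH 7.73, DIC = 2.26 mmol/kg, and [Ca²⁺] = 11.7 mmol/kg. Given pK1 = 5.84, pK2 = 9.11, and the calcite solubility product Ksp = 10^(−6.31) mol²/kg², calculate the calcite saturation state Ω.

Ω = 2.13

α₂ = 1 / (1 + [H⁺]/K2 + [H⁺]²/(K1K2)) = 1 / (1 + 10^+1.38 + 10^-0.51)
   = 1 / (1 + 23.988 + 0.30903) = 1/25.297 = 0.03953
[CO3²⁻] = α₂ × DIC = 0.03953 × 2.26 = 0.08934 mmol/kg
Ksp = 10^(−6.31) = 4.898×10^-7
Ω = [Ca²⁺][CO3²⁻]/Ksp = (11.7×10^-3)(8.934×10^-5) / 4.898×10^-7 = 2.13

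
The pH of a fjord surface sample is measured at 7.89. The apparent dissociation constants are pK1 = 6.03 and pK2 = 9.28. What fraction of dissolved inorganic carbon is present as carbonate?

α₂ = 1 / (1 + [H⁺]/K2 + [H⁺]²/(K1K2)) = 1 / (1 + 10^+1.39 + 10^-0.47)
   = 1 / (1 + 24.547 + 0.33884) = 1/25.886 = 0.03863

α₂ = 0.0386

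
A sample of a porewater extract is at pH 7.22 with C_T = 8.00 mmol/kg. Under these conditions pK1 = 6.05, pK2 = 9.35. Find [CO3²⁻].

[CO3²⁻] = 0.0552 mmol/kg

α₂ = 1 / (1 + [H⁺]/K2 + [H⁺]²/(K1K2)) = 1 / (1 + 10^+2.13 + 10^+0.96)
   = 1 / (1 + 134.90 + 9.1201) = 1/145.02 = 0.006896
[CO3²⁻] = α₂ × DIC = 0.006896 × 8.00 = 0.0552 mmol/kg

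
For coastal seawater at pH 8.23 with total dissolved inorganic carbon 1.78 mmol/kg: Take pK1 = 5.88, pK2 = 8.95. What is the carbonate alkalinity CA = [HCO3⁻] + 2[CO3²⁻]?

CA = [HCO3⁻] + 2[CO3²⁻] = (α₁ + 2α₂)·DIC
At pH 8.23: [H⁺]/K1 = 10^-2.35 = 0.0044668, K2/[H⁺] = 10^-0.72 = 0.19055
α₁ = 1/(1 + 0.0044668 + 0.19055) = 1/1.1950 = 0.8368; α₂ = α₁·K2/[H⁺] = 0.1595
α₁ + 2α₂ = 1.1557
CA = 1.1557 × 1.78 = 2.06 mmol/kg

CA = 2.06 mmol/kg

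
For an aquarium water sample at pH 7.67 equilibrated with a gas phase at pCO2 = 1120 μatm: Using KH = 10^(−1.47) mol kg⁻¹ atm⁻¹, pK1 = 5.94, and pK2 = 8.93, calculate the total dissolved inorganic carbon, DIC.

DIC = 2.19 mmol/kg

[CO2*] = KH · pCO2 = 10^(−1.47) × 1120×10^-6 = 3.795×10^-5 mol/kg
α₀ = 1/(1 + K1/[H⁺] + K1K2/[H⁺]²) = 1/(1 + 10^+1.73 + 10^+0.47) = 0.01734
DIC = [CO2*]/α₀ = 3.795×10^-5 / 0.01734 = 2.19 mmol/kg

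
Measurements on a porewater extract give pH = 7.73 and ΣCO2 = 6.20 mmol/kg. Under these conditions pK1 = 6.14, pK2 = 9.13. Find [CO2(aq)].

α₀ = 1 / (1 + K1/[H⁺] + K1K2/[H⁺]²) = 1 / (1 + 10^+1.59 + 10^+0.19)
   = 1 / (1 + 38.905 + 1.5488) = 1/41.453 = 0.02412
[CO2*] = α₀ × DIC = 0.02412 × 6.20 = 0.150 mmol/kg

[CO2*] = 0.150 mmol/kg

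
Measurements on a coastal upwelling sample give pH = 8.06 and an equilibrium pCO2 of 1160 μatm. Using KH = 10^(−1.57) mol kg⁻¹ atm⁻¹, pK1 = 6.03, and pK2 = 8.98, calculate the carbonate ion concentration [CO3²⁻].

[CO3²⁻] = 0.402 mmol/kg

[CO2*] = KH · pCO2 = 10^(−1.57) × 1160×10^-6 = 3.122×10^-5 mol/kg
α₀ = 1/(1 + K1/[H⁺] + K1K2/[H⁺]²) = 1/(1 + 10^+2.03 + 10^+1.11) = 0.008262
DIC = [CO2*]/α₀ = 3.122×10^-5 / 0.008262 = 3.779 mmol/kg
[CO3²⁻] = α₂·DIC; α₂ = 0.1064, so [CO3²⁻] = 0.1064 × 3.779 = 0.402 mmol/kg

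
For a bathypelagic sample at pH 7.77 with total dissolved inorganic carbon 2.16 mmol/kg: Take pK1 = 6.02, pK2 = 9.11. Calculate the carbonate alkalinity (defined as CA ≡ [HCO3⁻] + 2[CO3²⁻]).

CA = [HCO3⁻] + 2[CO3²⁻] = (α₁ + 2α₂)·DIC
At pH 7.77: [H⁺]/K1 = 10^-1.75 = 0.017783, K2/[H⁺] = 10^-1.34 = 0.045709
α₁ = 1/(1 + 0.017783 + 0.045709) = 1/1.0635 = 0.9403; α₂ = α₁·K2/[H⁺] = 0.04298
α₁ + 2α₂ = 1.0263
CA = 1.0263 × 2.16 = 2.22 mmol/kg

CA = 2.22 mmol/kg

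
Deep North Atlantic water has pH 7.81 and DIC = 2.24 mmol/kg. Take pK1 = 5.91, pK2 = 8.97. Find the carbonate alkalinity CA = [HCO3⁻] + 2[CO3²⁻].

CA = 2.36 mmol/kg

CA = [HCO3⁻] + 2[CO3²⁻] = (α₁ + 2α₂)·DIC
At pH 7.81: [H⁺]/K1 = 10^-1.90 = 0.012589, K2/[H⁺] = 10^-1.16 = 0.069183
α₁ = 1/(1 + 0.012589 + 0.069183) = 1/1.0818 = 0.9244; α₂ = α₁·K2/[H⁺] = 0.06395
α₁ + 2α₂ = 1.0523
CA = 1.0523 × 2.24 = 2.36 mmol/kg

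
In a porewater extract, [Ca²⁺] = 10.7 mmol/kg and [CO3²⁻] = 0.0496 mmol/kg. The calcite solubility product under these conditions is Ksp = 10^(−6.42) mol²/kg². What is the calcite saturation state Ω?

Ksp = 10^(−6.42) = 3.802×10^-7
Ω = [Ca²⁺][CO3²⁻]/Ksp = (10.7×10^-3)(0.0496×10^-3) / 3.802×10^-7 = 1.40

Ω = 1.40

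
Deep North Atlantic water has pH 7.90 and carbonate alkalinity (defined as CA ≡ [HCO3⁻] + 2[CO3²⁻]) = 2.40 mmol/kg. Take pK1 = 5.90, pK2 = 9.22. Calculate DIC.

CA = [HCO3⁻] + 2[CO3²⁻] = (α₁ + 2α₂)·DIC
At pH 7.90: [H⁺]/K1 = 10^-2.00 = 0.010000, K2/[H⁺] = 10^-1.32 = 0.047863
α₁ = 1/(1 + 0.010000 + 0.047863) = 1/1.0579 = 0.9453; α₂ = α₁·K2/[H⁺] = 0.04524
α₁ + 2α₂ = 1.0358
DIC = CA / (α₁ + 2α₂) = 2.40 / 1.0358 = 2.32 mmol/kg

DIC = 2.32 mmol/kg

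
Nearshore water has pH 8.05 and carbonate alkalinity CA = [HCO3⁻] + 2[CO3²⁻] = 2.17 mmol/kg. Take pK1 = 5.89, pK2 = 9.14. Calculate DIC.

DIC = 2.03 mmol/kg

CA = [HCO3⁻] + 2[CO3²⁻] = (α₁ + 2α₂)·DIC
At pH 8.05: [H⁺]/K1 = 10^-2.16 = 0.0069183, K2/[H⁺] = 10^-1.09 = 0.081283
α₁ = 1/(1 + 0.0069183 + 0.081283) = 1/1.0882 = 0.9189; α₂ = α₁·K2/[H⁺] = 0.07469
α₁ + 2α₂ = 1.0683
DIC = CA / (α₁ + 2α₂) = 2.17 / 1.0683 = 2.03 mmol/kg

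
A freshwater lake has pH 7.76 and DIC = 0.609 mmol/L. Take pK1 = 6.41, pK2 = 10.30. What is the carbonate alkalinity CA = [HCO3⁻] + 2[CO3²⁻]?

CA = [HCO3⁻] + 2[CO3²⁻] = (α₁ + 2α₂)·DIC
At pH 7.76: [H⁺]/K1 = 10^-1.35 = 0.044668, K2/[H⁺] = 10^-2.54 = 0.0028840
α₁ = 1/(1 + 0.044668 + 0.0028840) = 1/1.0476 = 0.9546; α₂ = α₁·K2/[H⁺] = 0.002753
α₁ + 2α₂ = 0.9601
CA = 0.9601 × 0.609 = 0.585 mmol/L

CA = 0.585 mmol/L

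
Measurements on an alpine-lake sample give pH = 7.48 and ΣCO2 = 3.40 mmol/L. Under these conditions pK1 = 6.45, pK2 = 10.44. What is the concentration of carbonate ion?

α₂ = 1 / (1 + [H⁺]/K2 + [H⁺]²/(K1K2)) = 1 / (1 + 10^+2.96 + 10^+1.93)
   = 1 / (1 + 912.01 + 85.114) = 1/998.12 = 0.001002
[CO3²⁻] = α₂ × DIC = 0.001002 × 3.40 = 0.00341 mmol/L = 3.41 μmol/L

[CO3²⁻] = 3.41 μmol/L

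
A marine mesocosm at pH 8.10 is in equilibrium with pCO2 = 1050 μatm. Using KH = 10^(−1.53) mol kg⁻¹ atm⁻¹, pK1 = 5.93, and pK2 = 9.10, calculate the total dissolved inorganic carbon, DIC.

DIC = 5.07 mmol/kg

[CO2*] = KH · pCO2 = 10^(−1.53) × 1050×10^-6 = 3.099×10^-5 mol/kg
α₀ = 1/(1 + K1/[H⁺] + K1K2/[H⁺]²) = 1/(1 + 10^+2.17 + 10^+1.17) = 0.006109
DIC = [CO2*]/α₀ = 3.099×10^-5 / 0.006109 = 5.07 mmol/kg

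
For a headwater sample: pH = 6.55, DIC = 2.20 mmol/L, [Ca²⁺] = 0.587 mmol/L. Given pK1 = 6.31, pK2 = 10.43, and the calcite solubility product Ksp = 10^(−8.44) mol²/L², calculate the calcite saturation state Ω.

Ω = 0.0298

α₂ = 1 / (1 + [H⁺]/K2 + [H⁺]²/(K1K2)) = 1 / (1 + 10^+3.88 + 10^+3.64)
   = 1 / (1 + 7585.8 + 4365.2) = 1/1.1952×10^4 = 8.367×10^-5
[CO3²⁻] = α₂ × DIC = 8.367×10^-5 × 2.20 = 0.0001841 mmol/L = 0.1841 μmol/L
Ksp = 10^(−8.44) = 3.631×10^-9
Ω = [Ca²⁺][CO3²⁻]/Ksp = (0.587×10^-3)(1.841×10^-7) / 3.631×10^-9 = 0.0298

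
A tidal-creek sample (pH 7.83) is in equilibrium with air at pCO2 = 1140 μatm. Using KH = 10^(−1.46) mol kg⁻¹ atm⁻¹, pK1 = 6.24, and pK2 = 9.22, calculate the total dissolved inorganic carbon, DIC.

DIC = 1.64 mmol/kg

[CO2*] = KH · pCO2 = 10^(−1.46) × 1140×10^-6 = 3.953×10^-5 mol/kg
α₀ = 1/(1 + K1/[H⁺] + K1K2/[H⁺]²) = 1/(1 + 10^+1.59 + 10^+0.20) = 0.02410
DIC = [CO2*]/α₀ = 3.953×10^-5 / 0.02410 = 1.64 mmol/kg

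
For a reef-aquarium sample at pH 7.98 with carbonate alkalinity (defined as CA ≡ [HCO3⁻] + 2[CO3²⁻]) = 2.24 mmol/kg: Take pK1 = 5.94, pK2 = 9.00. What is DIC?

CA = [HCO3⁻] + 2[CO3²⁻] = (α₁ + 2α₂)·DIC
At pH 7.98: [H⁺]/K1 = 10^-2.04 = 0.0091201, K2/[H⁺] = 10^-1.02 = 0.095499
α₁ = 1/(1 + 0.0091201 + 0.095499) = 1/1.1046 = 0.9053; α₂ = α₁·K2/[H⁺] = 0.08645
α₁ + 2α₂ = 1.0782
DIC = CA / (α₁ + 2α₂) = 2.24 / 1.0782 = 2.08 mmol/kg

DIC = 2.08 mmol/kg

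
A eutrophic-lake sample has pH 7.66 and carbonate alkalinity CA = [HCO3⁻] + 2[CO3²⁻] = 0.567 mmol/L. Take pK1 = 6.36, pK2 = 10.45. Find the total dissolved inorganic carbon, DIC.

DIC = 0.594 mmol/L

CA = [HCO3⁻] + 2[CO3²⁻] = (α₁ + 2α₂)·DIC
At pH 7.66: [H⁺]/K1 = 10^-1.30 = 0.050119, K2/[H⁺] = 10^-2.79 = 0.0016218
α₁ = 1/(1 + 0.050119 + 0.0016218) = 1/1.0517 = 0.9508; α₂ = α₁·K2/[H⁺] = 0.001542
α₁ + 2α₂ = 0.9539
DIC = CA / (α₁ + 2α₂) = 0.567 / 0.9539 = 0.594 mmol/L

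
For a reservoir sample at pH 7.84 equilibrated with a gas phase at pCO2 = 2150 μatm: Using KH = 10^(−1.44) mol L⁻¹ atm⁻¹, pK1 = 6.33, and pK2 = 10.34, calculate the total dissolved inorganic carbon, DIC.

[CO2*] = KH · pCO2 = 10^(−1.44) × 2150×10^-6 = 7.806×10^-5 mol/L
α₀ = 1/(1 + K1/[H⁺] + K1K2/[H⁺]²) = 1/(1 + 10^+1.51 + 10^-0.99) = 0.02988
DIC = [CO2*]/α₀ = 7.806×10^-5 / 0.02988 = 2.61 mmol/L

DIC = 2.61 mmol/L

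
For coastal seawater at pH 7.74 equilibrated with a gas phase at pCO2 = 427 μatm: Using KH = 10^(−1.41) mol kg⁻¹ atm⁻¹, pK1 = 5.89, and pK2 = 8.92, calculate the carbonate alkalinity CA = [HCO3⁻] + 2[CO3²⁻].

CA = 1.33 mmol/kg

[CO2*] = KH · pCO2 = 10^(−1.41) × 427×10^-6 = 1.661×10^-5 mol/kg
α₀ = 1/(1 + K1/[H⁺] + K1K2/[H⁺]²) = 1/(1 + 10^+1.85 + 10^+0.67) = 0.01308
DIC = [CO2*]/α₀ = 1.661×10^-5 / 0.01308 = 1.270 mmol/kg
CA = (α₁ + 2α₂)·DIC = (0.9258 + 2×0.06116) × 1.270 = 1.33 mmol/kg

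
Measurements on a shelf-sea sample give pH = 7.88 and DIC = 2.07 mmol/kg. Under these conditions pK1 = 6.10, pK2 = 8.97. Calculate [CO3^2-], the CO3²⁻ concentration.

α₂ = 1 / (1 + [H⁺]/K2 + [H⁺]²/(K1K2)) = 1 / (1 + 10^+1.09 + 10^-0.69)
   = 1 / (1 + 12.303 + 0.20417) = 1/13.507 = 0.07404
[CO3²⁻] = α₂ × DIC = 0.07404 × 2.07 = 0.153 mmol/kg

[CO3²⁻] = 0.153 mmol/kg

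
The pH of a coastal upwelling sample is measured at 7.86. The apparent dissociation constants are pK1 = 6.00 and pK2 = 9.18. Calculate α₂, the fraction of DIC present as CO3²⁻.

α₂ = 1 / (1 + [H⁺]/K2 + [H⁺]²/(K1K2)) = 1 / (1 + 10^+1.32 + 10^-0.54)
   = 1 / (1 + 20.893 + 0.28840) = 1/22.181 = 0.04508

α₂ = 0.0451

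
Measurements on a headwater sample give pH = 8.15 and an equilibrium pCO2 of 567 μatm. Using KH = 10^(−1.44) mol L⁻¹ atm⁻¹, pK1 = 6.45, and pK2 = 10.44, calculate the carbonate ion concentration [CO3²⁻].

[CO3²⁻] = 5.29 μmol/L

[CO2*] = KH · pCO2 = 10^(−1.44) × 567×10^-6 = 2.059×10^-5 mol/L
α₀ = 1/(1 + K1/[H⁺] + K1K2/[H⁺]²) = 1/(1 + 10^+1.70 + 10^-0.59) = 0.01946
DIC = [CO2*]/α₀ = 2.059×10^-5 / 0.01946 = 1.058 mmol/L
[CO3²⁻] = α₂·DIC; α₂ = 0.005003, so [CO3²⁻] = 0.005003 × 1.058 = 0.00529 mmol/L = 5.29 μmol/L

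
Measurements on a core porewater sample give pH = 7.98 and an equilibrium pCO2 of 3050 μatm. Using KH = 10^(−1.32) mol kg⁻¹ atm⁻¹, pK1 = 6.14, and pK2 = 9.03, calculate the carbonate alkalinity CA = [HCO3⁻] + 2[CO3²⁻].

[CO2*] = KH · pCO2 = 10^(−1.32) × 3050×10^-6 = 1.460×10^-4 mol/kg
α₀ = 1/(1 + K1/[H⁺] + K1K2/[H⁺]²) = 1/(1 + 10^+1.84 + 10^+0.79) = 0.01310
DIC = [CO2*]/α₀ = 1.460×10^-4 / 0.01310 = 11.15 mmol/kg
CA = (α₁ + 2α₂)·DIC = (0.9061 + 2×0.08076) × 11.15 = 11.9 mmol/kg

CA = 11.9 mmol/kg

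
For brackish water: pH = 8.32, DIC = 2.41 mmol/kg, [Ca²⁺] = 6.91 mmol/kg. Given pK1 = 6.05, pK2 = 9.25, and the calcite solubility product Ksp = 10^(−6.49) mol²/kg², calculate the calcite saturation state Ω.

Ω = 5.38

α₂ = 1 / (1 + [H⁺]/K2 + [H⁺]²/(K1K2)) = 1 / (1 + 10^+0.93 + 10^-1.34)
   = 1 / (1 + 8.5114 + 0.045709) = 1/9.5571 = 0.1046
[CO3²⁻] = α₂ × DIC = 0.1046 × 2.41 = 0.2522 mmol/kg
Ksp = 10^(−6.49) = 3.236×10^-7
Ω = [Ca²⁺][CO3²⁻]/Ksp = (6.91×10^-3)(2.522×10^-4) / 3.236×10^-7 = 5.38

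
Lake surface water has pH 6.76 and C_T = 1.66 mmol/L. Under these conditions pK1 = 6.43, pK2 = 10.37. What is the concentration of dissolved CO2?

[CO2*] = 0.529 mmol/L

α₀ = 1 / (1 + K1/[H⁺] + K1K2/[H⁺]²) = 1 / (1 + 10^+0.33 + 10^-3.28)
   = 1 / (1 + 2.1380 + 0.00052481) = 1/3.1385 = 0.3186
[CO2*] = α₀ × DIC = 0.3186 × 1.66 = 0.529 mmol/L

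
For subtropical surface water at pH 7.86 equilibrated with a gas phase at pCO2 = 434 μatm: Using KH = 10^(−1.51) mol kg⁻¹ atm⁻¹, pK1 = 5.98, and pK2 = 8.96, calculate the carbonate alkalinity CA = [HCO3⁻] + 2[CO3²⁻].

[CO2*] = KH · pCO2 = 10^(−1.51) × 434×10^-6 = 1.341×10^-5 mol/kg
α₀ = 1/(1 + K1/[H⁺] + K1K2/[H⁺]²) = 1/(1 + 10^+1.88 + 10^+0.78) = 0.01207
DIC = [CO2*]/α₀ = 1.341×10^-5 / 0.01207 = 1.112 mmol/kg
CA = (α₁ + 2α₂)·DIC = (0.9152 + 2×0.07270) × 1.112 = 1.18 mmol/kg

CA = 1.18 mmol/kg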